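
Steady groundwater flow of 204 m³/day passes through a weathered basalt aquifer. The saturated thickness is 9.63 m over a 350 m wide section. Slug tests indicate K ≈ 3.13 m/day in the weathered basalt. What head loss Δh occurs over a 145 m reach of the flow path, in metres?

Cross-sectional area A = 350 × 9.63 = 3371 m².
From Q = K·A·i, i = Q / (K·A) = 204 / (3.130 × 3371) = 0.01934.
Head loss Δh = i · L = 0.01934 × 145 = 2.804 m.

2.80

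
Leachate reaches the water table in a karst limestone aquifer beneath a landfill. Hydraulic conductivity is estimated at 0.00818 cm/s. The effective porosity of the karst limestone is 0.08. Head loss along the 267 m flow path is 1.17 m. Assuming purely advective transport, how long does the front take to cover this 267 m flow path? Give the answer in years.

Convert K: 0.00818 cm/s × 864 = 7.068 m/day.
Hydraulic gradient i = Δh / L = 1.17 / 267 = 0.004382.
Darcy flux q = K · i = 7.068 × 0.004382 = 0.03097 m/day.
Seepage velocity v = q / n_e = 0.03097 / 0.08 = 0.3871 m/day.
Travel time t = L / v = 267 / 0.3871 = 689.7 days = 1.888 years.

1.89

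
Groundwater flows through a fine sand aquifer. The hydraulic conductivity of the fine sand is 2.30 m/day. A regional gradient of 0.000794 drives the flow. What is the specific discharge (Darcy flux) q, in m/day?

Hydraulic gradient i = 0.000794.
Specific discharge q = K · i = 2.300 × 0.0007940 = 0.001826 m/day.

0.00183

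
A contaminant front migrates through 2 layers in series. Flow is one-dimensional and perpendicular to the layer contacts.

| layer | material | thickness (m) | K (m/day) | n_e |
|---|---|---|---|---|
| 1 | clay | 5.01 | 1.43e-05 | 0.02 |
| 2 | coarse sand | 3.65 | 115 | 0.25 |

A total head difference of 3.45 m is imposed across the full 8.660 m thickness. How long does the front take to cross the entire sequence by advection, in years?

With flow normal to the layers, continuity requires the same specific discharge q through every layer.
Σ(b_i/K_i) = 5.01/1.43e-05 + 3.65/115 = 3.503e+05 d.
q = Δh / Σ(b_i/K_i) = 3.45 / 3.503e+05 = 9.847e-06 m/day.
In each layer the seepage velocity is v_i = q/n_i, so the layer transit time is t_i = b_i·n_i / q:
  layer 1 (clay): t_1 = 5.01 × 0.02 / 9.847e-06 = 10175 d
  layer 2 (coarse sand): t_2 = 3.65 × 0.25 / 9.847e-06 = 92665 d
Total t = Σ t_i = 1.028e+05 days = 281.6 years.

282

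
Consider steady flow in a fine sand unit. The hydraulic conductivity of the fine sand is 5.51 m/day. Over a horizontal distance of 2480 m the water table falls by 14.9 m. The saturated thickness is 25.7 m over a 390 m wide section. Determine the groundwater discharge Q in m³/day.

332

Cross-sectional area A = 390 × 25.7 = 10023 m².
Hydraulic gradient i = Δh / L = 14.9 / 2480 = 0.006008.
Darcy's law: Q = K · A · i = 5.510 × 10023 × 0.006008 = 331.8 m³/day.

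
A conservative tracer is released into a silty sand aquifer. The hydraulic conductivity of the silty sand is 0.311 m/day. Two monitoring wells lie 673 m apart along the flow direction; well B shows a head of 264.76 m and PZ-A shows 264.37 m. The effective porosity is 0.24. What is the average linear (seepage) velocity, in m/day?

0.000751

Hydraulic gradient i = (264.76 − 264.37) / 673 = 0.39 / 673 = 0.0005795.
Darcy flux q = K · i = 0.3110 × 0.0005795 = 0.0001802 m/day.
Seepage velocity v = q / n_e = 0.0001802 / 0.24 = 0.0007509 m/day.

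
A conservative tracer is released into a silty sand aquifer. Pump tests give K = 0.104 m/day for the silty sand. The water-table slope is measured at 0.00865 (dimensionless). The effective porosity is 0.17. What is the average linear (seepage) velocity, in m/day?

0.00529

Hydraulic gradient i = 0.00865.
Darcy flux q = K · i = 0.1040 × 0.008650 = 0.0008996 m/day.
Seepage velocity v = q / n_e = 0.0008996 / 0.17 = 0.005292 m/day.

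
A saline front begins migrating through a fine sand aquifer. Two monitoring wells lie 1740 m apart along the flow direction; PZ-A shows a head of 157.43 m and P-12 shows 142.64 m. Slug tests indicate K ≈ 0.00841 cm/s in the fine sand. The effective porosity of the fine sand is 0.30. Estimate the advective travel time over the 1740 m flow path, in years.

Convert K: 0.00841 cm/s × 864 = 7.266 m/day.
Hydraulic gradient i = (157.43 − 142.64) / 1740 = 14.79 / 1740 = 0.008500.
Darcy flux q = K · i = 7.266 × 0.008500 = 0.06176 m/day.
Seepage velocity v = q / n_e = 0.06176 / 0.30 = 0.2059 m/day.
Travel time t = L / v = 1740 / 0.2059 = 8452 days = 23.14 years.

23.1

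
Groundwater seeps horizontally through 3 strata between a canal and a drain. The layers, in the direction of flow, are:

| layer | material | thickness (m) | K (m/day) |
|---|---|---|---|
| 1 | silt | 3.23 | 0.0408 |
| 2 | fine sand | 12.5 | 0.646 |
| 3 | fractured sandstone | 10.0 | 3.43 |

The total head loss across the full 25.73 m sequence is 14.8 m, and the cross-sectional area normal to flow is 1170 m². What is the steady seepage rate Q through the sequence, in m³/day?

Flow is perpendicular to layering, so the layers act in series and the equivalent K is the thickness-weighted harmonic mean.
Total thickness L = 3.23 + 12.5 + 10.0 = 25.73 m.
Σ(b_i/K_i) = 3.23/0.0408 + 12.5/0.646 + 10.0/3.43 = 101.4 d.
K_eq = L / Σ(b_i/K_i) = 25.73 / 101.4 = 0.2537 m/day.
Q = K_eq · A · (Δh/L) = 0.2537 × 1170 × (14.8/25.73) = 170.7 m³/day.

171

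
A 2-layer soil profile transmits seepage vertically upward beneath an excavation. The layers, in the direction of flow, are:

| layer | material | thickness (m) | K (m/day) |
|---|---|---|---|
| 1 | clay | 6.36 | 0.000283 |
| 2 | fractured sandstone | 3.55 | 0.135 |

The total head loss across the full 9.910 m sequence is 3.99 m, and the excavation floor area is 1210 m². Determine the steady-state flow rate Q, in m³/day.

0.215

Flow is perpendicular to layering, so the layers act in series and the equivalent K is the thickness-weighted harmonic mean.
Total thickness L = 6.36 + 3.55 = 9.910 m.
Σ(b_i/K_i) = 6.36/0.000283 + 3.55/0.135 = 22500 d.
K_eq = L / Σ(b_i/K_i) = 9.910 / 22500 = 0.0004404 m/day.
Q = K_eq · A · (Δh/L) = 0.0004404 × 1210 × (3.99/9.910) = 0.2146 m³/day.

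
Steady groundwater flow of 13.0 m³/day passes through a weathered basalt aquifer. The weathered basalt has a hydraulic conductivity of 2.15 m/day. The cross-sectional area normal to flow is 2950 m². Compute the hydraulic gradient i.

0.00205

From Q = K·A·i, i = Q / (K·A) = 13.0 / (2.150 × 2950) = 0.002050.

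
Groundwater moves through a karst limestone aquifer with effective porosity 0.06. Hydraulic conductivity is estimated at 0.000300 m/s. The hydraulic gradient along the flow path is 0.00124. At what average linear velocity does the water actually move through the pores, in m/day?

Convert K: 0.000300 m/s × 86400 = 25.92 m/day.
Hydraulic gradient i = 0.00124.
Darcy flux q = K · i = 25.92 × 0.001240 = 0.03214 m/day.
Seepage velocity v = q / n_e = 0.03214 / 0.06 = 0.5357 m/day.

0.536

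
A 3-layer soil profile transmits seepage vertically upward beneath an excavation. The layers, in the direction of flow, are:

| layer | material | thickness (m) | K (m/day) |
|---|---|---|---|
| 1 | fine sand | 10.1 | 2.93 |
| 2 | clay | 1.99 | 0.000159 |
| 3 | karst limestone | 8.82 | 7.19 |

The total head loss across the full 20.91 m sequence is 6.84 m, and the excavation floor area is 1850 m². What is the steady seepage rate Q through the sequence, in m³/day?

1.01

Flow is perpendicular to layering, so the layers act in series and the equivalent K is the thickness-weighted harmonic mean.
Total thickness L = 10.1 + 1.99 + 8.82 = 20.91 m.
Σ(b_i/K_i) = 10.1/2.93 + 1.99/0.000159 + 8.82/7.19 = 12520 d.
K_eq = L / Σ(b_i/K_i) = 20.91 / 12520 = 0.001670 m/day.
Q = K_eq · A · (Δh/L) = 0.001670 × 1850 × (6.84/20.91) = 1.011 m³/day.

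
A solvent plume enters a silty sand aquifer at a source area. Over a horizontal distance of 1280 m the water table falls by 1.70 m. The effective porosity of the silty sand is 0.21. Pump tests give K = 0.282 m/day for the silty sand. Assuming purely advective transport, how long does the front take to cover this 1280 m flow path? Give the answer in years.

Hydraulic gradient i = Δh / L = 1.70 / 1280 = 0.001328.
Darcy flux q = K · i = 0.2820 × 0.001328 = 0.0003745 m/day.
Seepage velocity v = q / n_e = 0.0003745 / 0.21 = 0.001783 m/day.
Travel time t = L / v = 1280 / 0.001783 = 7.177e+05 days = 1965 years.

1960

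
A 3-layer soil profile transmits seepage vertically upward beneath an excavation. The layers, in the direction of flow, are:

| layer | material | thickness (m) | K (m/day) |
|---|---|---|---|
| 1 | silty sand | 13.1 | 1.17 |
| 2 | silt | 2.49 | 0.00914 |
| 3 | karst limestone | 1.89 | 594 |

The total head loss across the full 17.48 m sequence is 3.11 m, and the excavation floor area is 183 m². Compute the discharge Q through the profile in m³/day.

2.01

Flow is perpendicular to layering, so the layers act in series and the equivalent K is the thickness-weighted harmonic mean.
Total thickness L = 13.1 + 2.49 + 1.89 = 17.48 m.
Σ(b_i/K_i) = 13.1/1.17 + 2.49/0.00914 + 1.89/594 = 283.6 d.
K_eq = L / Σ(b_i/K_i) = 17.48 / 283.6 = 0.06163 m/day.
Q = K_eq · A · (Δh/L) = 0.06163 × 183 × (3.11/17.48) = 2.007 m³/day.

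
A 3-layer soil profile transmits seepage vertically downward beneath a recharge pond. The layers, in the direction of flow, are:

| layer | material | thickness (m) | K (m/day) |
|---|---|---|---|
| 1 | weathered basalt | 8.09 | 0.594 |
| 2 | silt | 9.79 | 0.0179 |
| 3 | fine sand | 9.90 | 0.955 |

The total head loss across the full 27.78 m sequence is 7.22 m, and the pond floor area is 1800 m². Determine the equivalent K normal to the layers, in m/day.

Flow is perpendicular to layering, so the layers act in series and the equivalent K is the thickness-weighted harmonic mean.
Total thickness L = 8.09 + 9.79 + 9.90 = 27.78 m.
Σ(b_i/K_i) = 8.09/0.594 + 9.79/0.0179 + 9.90/0.955 = 570.9 d.
K_eq = L / Σ(b_i/K_i) = 27.78 / 570.9 = 0.04866 m/day.

0.0487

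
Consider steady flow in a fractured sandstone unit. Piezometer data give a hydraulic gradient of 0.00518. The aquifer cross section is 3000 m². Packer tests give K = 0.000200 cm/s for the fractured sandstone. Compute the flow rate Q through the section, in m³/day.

Convert K: 0.000200 cm/s × 864 = 0.1728 m/day.
Hydraulic gradient i = 0.00518.
Darcy's law: Q = K · A · i = 0.1728 × 3000 × 0.005180 = 2.685 m³/day.

2.69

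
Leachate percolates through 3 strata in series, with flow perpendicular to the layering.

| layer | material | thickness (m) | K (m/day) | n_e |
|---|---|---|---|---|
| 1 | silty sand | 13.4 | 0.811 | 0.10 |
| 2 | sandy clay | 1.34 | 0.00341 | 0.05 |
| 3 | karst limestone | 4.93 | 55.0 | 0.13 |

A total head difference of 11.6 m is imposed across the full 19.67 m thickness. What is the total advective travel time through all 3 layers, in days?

72.3

With flow normal to the layers, continuity requires the same specific discharge q through every layer.
Σ(b_i/K_i) = 13.4/0.811 + 1.34/0.00341 + 4.93/55.0 = 409.6 d.
q = Δh / Σ(b_i/K_i) = 11.6 / 409.6 = 0.02832 m/day.
In each layer the seepage velocity is v_i = q/n_i, so the layer transit time is t_i = b_i·n_i / q:
  layer 1 (silty sand): t_1 = 13.4 × 0.10 / 0.02832 = 47.31 d
  layer 2 (sandy clay): t_2 = 1.34 × 0.05 / 0.02832 = 2.366 d
  layer 3 (karst limestone): t_3 = 4.93 × 0.13 / 0.02832 = 22.63 d
Total t = Σ t_i = 72.31 days.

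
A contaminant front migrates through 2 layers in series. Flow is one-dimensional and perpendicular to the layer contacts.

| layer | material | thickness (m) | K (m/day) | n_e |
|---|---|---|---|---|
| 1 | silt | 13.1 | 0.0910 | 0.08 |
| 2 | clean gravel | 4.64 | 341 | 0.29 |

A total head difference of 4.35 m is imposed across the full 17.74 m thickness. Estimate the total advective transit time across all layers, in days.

79.2

With flow normal to the layers, continuity requires the same specific discharge q through every layer.
Σ(b_i/K_i) = 13.1/0.0910 + 4.64/341 = 144.0 d.
q = Δh / Σ(b_i/K_i) = 4.35 / 144.0 = 0.03021 m/day.
In each layer the seepage velocity is v_i = q/n_i, so the layer transit time is t_i = b_i·n_i / q:
  layer 1 (silt): t_1 = 13.1 × 0.08 / 0.03021 = 34.69 d
  layer 2 (clean gravel): t_2 = 4.64 × 0.29 / 0.03021 = 44.53 d
Total t = Σ t_i = 79.22 days.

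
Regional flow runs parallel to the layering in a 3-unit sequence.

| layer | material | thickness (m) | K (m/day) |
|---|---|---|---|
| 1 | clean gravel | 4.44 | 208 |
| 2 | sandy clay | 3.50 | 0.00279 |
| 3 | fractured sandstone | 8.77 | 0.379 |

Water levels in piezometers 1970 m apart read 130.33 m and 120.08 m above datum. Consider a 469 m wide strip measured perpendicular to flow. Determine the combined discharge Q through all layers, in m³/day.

Flow is parallel to layering, so each bed carries its own Darcy discharge and the transmissivities add.
Σ(K_i·b_i) = 208×4.44 + 0.00279×3.50 + 0.379×8.77 = 926.9 m²/day.
Hydraulic gradient i = (130.33 − 120.08) / 1970 = 10.25 / 1970 = 0.005203.
Q = Σ(K_i·b_i) · W · i = 926.9 × 469 × 0.005203 = 2262 m³/day.

2260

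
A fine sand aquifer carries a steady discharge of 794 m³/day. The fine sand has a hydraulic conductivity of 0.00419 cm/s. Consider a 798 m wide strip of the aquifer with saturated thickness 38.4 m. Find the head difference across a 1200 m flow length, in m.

8.59

Convert K: 0.00419 cm/s × 864 = 3.620 m/day.
Cross-sectional area A = 798 × 38.4 = 30643 m².
From Q = K·A·i, i = Q / (K·A) = 794 / (3.620 × 30643) = 0.007157.
Head loss Δh = i · L = 0.007157 × 1200 = 8.589 m.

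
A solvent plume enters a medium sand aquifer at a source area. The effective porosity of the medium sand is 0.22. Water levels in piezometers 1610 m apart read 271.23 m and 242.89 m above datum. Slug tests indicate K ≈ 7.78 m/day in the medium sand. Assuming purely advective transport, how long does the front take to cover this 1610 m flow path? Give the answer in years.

Hydraulic gradient i = (271.23 − 242.89) / 1610 = 28.34 / 1610 = 0.01760.
Darcy flux q = K · i = 7.780 × 0.01760 = 0.1369 m/day.
Seepage velocity v = q / n_e = 0.1369 / 0.22 = 0.6225 m/day.
Travel time t = L / v = 1610 / 0.6225 = 2586 days = 7.081 years.

7.08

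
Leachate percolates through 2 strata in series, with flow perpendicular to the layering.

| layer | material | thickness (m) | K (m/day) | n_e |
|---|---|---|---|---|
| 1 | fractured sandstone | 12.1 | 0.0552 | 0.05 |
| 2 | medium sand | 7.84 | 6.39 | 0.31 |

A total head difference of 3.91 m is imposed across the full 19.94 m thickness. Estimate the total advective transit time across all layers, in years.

With flow normal to the layers, continuity requires the same specific discharge q through every layer.
Σ(b_i/K_i) = 12.1/0.0552 + 7.84/6.39 = 220.4 d.
q = Δh / Σ(b_i/K_i) = 3.91 / 220.4 = 0.01774 m/day.
In each layer the seepage velocity is v_i = q/n_i, so the layer transit time is t_i = b_i·n_i / q:
  layer 1 (fractured sandstone): t_1 = 12.1 × 0.05 / 0.01774 = 34.11 d
  layer 2 (medium sand): t_2 = 7.84 × 0.31 / 0.01774 = 137.0 d
Total t = Σ t_i = 171.1 days = 0.4685 years.

0.469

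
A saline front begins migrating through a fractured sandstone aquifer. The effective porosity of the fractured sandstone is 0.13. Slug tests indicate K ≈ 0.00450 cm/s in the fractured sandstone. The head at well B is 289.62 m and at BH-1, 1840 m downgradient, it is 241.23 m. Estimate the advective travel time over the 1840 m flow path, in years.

Convert K: 0.00450 cm/s × 864 = 3.888 m/day.
Hydraulic gradient i = (289.62 − 241.23) / 1840 = 48.39 / 1840 = 0.02630.
Darcy flux q = K · i = 3.888 × 0.02630 = 0.1023 m/day.
Seepage velocity v = q / n_e = 0.1023 / 0.13 = 0.7865 m/day.
Travel time t = L / v = 1840 / 0.7865 = 2339 days = 6.405 years.

6.40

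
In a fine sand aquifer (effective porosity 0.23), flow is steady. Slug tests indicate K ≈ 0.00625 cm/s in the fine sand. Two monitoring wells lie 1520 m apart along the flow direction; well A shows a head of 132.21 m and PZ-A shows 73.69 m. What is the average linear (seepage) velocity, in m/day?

Convert K: 0.00625 cm/s × 864 = 5.400 m/day.
Hydraulic gradient i = (132.21 − 73.69) / 1520 = 58.52 / 1520 = 0.03850.
Darcy flux q = K · i = 5.400 × 0.03850 = 0.2079 m/day.
Seepage velocity v = q / n_e = 0.2079 / 0.23 = 0.9039 m/day.

0.904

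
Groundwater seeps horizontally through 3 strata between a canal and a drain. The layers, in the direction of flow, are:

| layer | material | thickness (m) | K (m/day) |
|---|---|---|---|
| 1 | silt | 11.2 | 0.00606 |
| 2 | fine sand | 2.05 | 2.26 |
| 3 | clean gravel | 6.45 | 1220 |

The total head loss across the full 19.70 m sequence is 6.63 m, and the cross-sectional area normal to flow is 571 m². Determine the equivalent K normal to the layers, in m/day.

Flow is perpendicular to layering, so the layers act in series and the equivalent K is the thickness-weighted harmonic mean.
Total thickness L = 11.2 + 2.05 + 6.45 = 19.70 m.
Σ(b_i/K_i) = 11.2/0.00606 + 2.05/2.26 + 6.45/1220 = 1849 d.
K_eq = L / Σ(b_i/K_i) = 19.70 / 1849 = 0.01065 m/day.

0.0107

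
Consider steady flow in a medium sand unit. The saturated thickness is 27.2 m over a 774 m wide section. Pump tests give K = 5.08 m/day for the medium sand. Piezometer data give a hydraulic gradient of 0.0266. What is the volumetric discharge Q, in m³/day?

2840

Cross-sectional area A = 774 × 27.2 = 21053 m².
Hydraulic gradient i = 0.0266.
Darcy's law: Q = K · A · i = 5.080 × 21053 × 0.02660 = 2845 m³/day.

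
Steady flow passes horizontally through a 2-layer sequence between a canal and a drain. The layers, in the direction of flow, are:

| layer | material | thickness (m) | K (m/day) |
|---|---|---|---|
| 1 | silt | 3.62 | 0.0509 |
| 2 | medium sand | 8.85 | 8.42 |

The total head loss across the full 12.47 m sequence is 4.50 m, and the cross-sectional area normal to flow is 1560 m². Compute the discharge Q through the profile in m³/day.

Flow is perpendicular to layering, so the layers act in series and the equivalent K is the thickness-weighted harmonic mean.
Total thickness L = 3.62 + 8.85 = 12.47 m.
Σ(b_i/K_i) = 3.62/0.0509 + 8.85/8.42 = 72.17 d.
K_eq = L / Σ(b_i/K_i) = 12.47 / 72.17 = 0.1728 m/day.
Q = K_eq · A · (Δh/L) = 0.1728 × 1560 × (4.50/12.47) = 97.27 m³/day.

97.3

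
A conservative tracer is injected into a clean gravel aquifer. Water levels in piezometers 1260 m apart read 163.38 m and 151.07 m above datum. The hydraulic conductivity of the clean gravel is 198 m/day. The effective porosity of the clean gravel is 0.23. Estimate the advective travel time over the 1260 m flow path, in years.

Hydraulic gradient i = (163.38 − 151.07) / 1260 = 12.31 / 1260 = 0.009770.
Darcy flux q = K · i = 198.0 × 0.009770 = 1.934 m/day.
Seepage velocity v = q / n_e = 1.934 / 0.23 = 8.411 m/day.
Travel time t = L / v = 1260 / 8.411 = 149.8 days = 0.4102 years.

0.410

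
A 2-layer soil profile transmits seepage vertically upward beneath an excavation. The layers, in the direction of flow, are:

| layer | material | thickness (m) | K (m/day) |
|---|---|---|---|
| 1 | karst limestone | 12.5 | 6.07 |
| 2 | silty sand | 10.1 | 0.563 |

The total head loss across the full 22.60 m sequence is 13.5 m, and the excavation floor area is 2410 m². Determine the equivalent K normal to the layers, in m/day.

1.13

Flow is perpendicular to layering, so the layers act in series and the equivalent K is the thickness-weighted harmonic mean.
Total thickness L = 12.5 + 10.1 = 22.60 m.
Σ(b_i/K_i) = 12.5/6.07 + 10.1/0.563 = 20.00 d.
K_eq = L / Σ(b_i/K_i) = 22.60 / 20.00 = 1.130 m/day.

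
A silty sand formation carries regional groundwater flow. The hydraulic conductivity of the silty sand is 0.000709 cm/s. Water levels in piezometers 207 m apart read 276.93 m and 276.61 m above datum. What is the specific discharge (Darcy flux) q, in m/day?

Convert K: 0.000709 cm/s × 864 = 0.6126 m/day.
Hydraulic gradient i = (276.93 − 276.61) / 207 = 0.32 / 207 = 0.001546.
Specific discharge q = K · i = 0.6126 × 0.001546 = 0.0009470 m/day.

0.000947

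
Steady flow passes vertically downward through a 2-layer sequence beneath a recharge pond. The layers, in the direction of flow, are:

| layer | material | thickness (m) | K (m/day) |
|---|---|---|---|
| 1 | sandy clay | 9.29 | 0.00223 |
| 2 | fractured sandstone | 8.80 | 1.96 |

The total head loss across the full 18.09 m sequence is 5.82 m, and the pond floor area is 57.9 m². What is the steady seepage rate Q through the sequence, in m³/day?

Flow is perpendicular to layering, so the layers act in series and the equivalent K is the thickness-weighted harmonic mean.
Total thickness L = 9.29 + 8.80 = 18.09 m.
Σ(b_i/K_i) = 9.29/0.00223 + 8.80/1.96 = 4170 d.
K_eq = L / Σ(b_i/K_i) = 18.09 / 4170 = 0.004338 m/day.
Q = K_eq · A · (Δh/L) = 0.004338 × 57.9 × (5.82/18.09) = 0.08080 m³/day.

0.0808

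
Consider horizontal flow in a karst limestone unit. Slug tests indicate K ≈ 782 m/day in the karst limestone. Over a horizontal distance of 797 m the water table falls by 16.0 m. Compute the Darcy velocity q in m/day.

Hydraulic gradient i = Δh / L = 16.0 / 797 = 0.02008.
Specific discharge q = K · i = 782.0 × 0.02008 = 15.70 m/day.

15.7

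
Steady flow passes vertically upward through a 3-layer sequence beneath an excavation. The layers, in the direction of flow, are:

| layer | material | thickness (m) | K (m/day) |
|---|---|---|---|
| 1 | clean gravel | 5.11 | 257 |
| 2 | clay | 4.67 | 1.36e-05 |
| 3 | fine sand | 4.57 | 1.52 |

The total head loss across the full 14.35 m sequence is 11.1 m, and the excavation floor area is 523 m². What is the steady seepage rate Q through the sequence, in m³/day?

Flow is perpendicular to layering, so the layers act in series and the equivalent K is the thickness-weighted harmonic mean.
Total thickness L = 5.11 + 4.67 + 4.57 = 14.35 m.
Σ(b_i/K_i) = 5.11/257 + 4.67/1.36e-05 + 4.57/1.52 = 3.434e+05 d.
K_eq = L / Σ(b_i/K_i) = 14.35 / 3.434e+05 = 4.179e-05 m/day.
Q = K_eq · A · (Δh/L) = 4.179e-05 × 523 × (11.1/14.35) = 0.01691 m³/day.

0.0169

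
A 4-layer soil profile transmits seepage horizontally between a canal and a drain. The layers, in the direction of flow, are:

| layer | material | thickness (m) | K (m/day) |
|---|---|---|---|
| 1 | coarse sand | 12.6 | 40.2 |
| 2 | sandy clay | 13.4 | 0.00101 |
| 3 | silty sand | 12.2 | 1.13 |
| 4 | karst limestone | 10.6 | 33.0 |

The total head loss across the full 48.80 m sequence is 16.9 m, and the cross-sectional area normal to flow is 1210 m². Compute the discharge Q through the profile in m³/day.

1.54

Flow is perpendicular to layering, so the layers act in series and the equivalent K is the thickness-weighted harmonic mean.
Total thickness L = 12.6 + 13.4 + 12.2 + 10.6 = 48.80 m.
Σ(b_i/K_i) = 12.6/40.2 + 13.4/0.00101 + 12.2/1.13 + 10.6/33.0 = 13279 d.
K_eq = L / Σ(b_i/K_i) = 48.80 / 13279 = 0.003675 m/day.
Q = K_eq · A · (Δh/L) = 0.003675 × 1210 × (16.9/48.80) = 1.540 m³/day.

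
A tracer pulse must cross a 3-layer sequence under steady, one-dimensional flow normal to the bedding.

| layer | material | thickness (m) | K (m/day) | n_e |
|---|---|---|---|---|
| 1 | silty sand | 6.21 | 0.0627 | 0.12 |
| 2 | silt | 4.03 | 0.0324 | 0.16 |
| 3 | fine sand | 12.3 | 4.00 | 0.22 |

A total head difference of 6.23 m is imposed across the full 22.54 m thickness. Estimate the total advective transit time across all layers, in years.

0.408

With flow normal to the layers, continuity requires the same specific discharge q through every layer.
Σ(b_i/K_i) = 6.21/0.0627 + 4.03/0.0324 + 12.3/4.00 = 226.5 d.
q = Δh / Σ(b_i/K_i) = 6.23 / 226.5 = 0.02751 m/day.
In each layer the seepage velocity is v_i = q/n_i, so the layer transit time is t_i = b_i·n_i / q:
  layer 1 (silty sand): t_1 = 6.21 × 0.12 / 0.02751 = 27.09 d
  layer 2 (silt): t_2 = 4.03 × 0.16 / 0.02751 = 23.44 d
  layer 3 (fine sand): t_3 = 12.3 × 0.22 / 0.02751 = 98.38 d
Total t = Σ t_i = 148.9 days = 0.4077 years.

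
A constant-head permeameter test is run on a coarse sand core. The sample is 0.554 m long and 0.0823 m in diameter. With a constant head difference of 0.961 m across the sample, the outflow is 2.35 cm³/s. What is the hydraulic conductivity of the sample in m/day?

22.0

Cross-sectional area A = π·(d/2)² = π × (0.0823/2)² = 0.005320 m².
Convert discharge: 2.35 cm³/s = 2.350e-06 m³/s.
Darcy's law rearranged: K = Q·L / (A·Δh) = 2.350e-06 × 0.554 / (0.005320 × 0.961) = 0.0002547 m/s = 22.00 m/day.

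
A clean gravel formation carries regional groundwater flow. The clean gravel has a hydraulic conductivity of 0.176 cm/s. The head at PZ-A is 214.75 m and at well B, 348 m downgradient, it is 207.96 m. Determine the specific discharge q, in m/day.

Convert K: 0.176 cm/s × 864 = 152.1 m/day.
Hydraulic gradient i = (214.75 − 207.96) / 348 = 6.79 / 348 = 0.01951.
Specific discharge q = K · i = 152.1 × 0.01951 = 2.967 m/day.

2.97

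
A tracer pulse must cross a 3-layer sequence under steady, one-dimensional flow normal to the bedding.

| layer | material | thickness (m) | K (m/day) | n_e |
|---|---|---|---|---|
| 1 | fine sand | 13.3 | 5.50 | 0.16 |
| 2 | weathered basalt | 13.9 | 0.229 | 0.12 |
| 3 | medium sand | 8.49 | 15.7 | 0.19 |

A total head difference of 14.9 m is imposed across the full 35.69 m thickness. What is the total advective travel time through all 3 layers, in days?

With flow normal to the layers, continuity requires the same specific discharge q through every layer.
Σ(b_i/K_i) = 13.3/5.50 + 13.9/0.229 + 8.49/15.7 = 63.66 d.
q = Δh / Σ(b_i/K_i) = 14.9 / 63.66 = 0.2341 m/day.
In each layer the seepage velocity is v_i = q/n_i, so the layer transit time is t_i = b_i·n_i / q:
  layer 1 (fine sand): t_1 = 13.3 × 0.16 / 0.2341 = 9.092 d
  layer 2 (weathered basalt): t_2 = 13.9 × 0.12 / 0.2341 = 7.126 d
  layer 3 (medium sand): t_3 = 8.49 × 0.19 / 0.2341 = 6.892 d
Total t = Σ t_i = 23.11 days.

23.1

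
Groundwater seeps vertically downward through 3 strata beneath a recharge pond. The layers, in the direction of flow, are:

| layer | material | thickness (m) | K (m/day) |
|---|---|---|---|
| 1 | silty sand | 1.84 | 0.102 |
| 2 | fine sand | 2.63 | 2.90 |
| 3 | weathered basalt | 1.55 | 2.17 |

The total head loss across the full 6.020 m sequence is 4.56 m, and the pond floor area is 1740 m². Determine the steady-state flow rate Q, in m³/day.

404

Flow is perpendicular to layering, so the layers act in series and the equivalent K is the thickness-weighted harmonic mean.
Total thickness L = 1.84 + 2.63 + 1.55 = 6.020 m.
Σ(b_i/K_i) = 1.84/0.102 + 2.63/2.90 + 1.55/2.17 = 19.66 d.
K_eq = L / Σ(b_i/K_i) = 6.020 / 19.66 = 0.3062 m/day.
Q = K_eq · A · (Δh/L) = 0.3062 × 1740 × (4.56/6.020) = 403.6 m³/day.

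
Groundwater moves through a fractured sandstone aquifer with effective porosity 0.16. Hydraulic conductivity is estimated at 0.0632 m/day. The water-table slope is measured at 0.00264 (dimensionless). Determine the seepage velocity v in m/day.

0.00104

Hydraulic gradient i = 0.00264.
Darcy flux q = K · i = 0.06320 × 0.002640 = 0.0001668 m/day.
Seepage velocity v = q / n_e = 0.0001668 / 0.16 = 0.001043 m/day.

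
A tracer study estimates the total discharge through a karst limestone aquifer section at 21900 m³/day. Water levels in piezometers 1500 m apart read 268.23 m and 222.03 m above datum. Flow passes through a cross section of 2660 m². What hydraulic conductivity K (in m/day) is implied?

Hydraulic gradient i = (268.23 − 222.03) / 1500 = 46.2 / 1500 = 0.03080.
From Q = K·A·i, K = Q / (A·i) = 21900 / (2660 × 0.03080) = 267.3 m/day.

267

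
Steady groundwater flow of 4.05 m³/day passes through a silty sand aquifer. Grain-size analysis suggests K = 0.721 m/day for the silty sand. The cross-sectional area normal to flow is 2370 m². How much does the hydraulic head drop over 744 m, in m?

1.76

From Q = K·A·i, i = Q / (K·A) = 4.05 / (0.7210 × 2370) = 0.002370.
Head loss Δh = i · L = 0.002370 × 744 = 1.763 m.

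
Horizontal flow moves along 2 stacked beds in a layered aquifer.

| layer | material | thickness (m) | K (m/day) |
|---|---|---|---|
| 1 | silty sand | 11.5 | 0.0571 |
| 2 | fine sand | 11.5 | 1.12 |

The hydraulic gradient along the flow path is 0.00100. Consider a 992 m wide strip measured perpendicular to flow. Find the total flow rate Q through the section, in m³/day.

13.4

Flow is parallel to layering, so each bed carries its own Darcy discharge and the transmissivities add.
Σ(K_i·b_i) = 0.0571×11.5 + 1.12×11.5 = 13.54 m²/day.
Hydraulic gradient i = 0.00100.
Q = Σ(K_i·b_i) · W · i = 13.54 × 992 × 0.001000 = 13.43 m³/day.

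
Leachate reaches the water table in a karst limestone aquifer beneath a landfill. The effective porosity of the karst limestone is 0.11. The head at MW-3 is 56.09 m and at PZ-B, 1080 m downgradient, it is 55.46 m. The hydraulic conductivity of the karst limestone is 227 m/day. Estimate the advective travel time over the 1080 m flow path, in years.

Hydraulic gradient i = (56.09 − 55.46) / 1080 = 0.63 / 1080 = 0.0005833.
Darcy flux q = K · i = 227.0 × 0.0005833 = 0.1324 m/day.
Seepage velocity v = q / n_e = 0.1324 / 0.11 = 1.204 m/day.
Travel time t = L / v = 1080 / 1.204 = 897.2 days = 2.456 years.

2.46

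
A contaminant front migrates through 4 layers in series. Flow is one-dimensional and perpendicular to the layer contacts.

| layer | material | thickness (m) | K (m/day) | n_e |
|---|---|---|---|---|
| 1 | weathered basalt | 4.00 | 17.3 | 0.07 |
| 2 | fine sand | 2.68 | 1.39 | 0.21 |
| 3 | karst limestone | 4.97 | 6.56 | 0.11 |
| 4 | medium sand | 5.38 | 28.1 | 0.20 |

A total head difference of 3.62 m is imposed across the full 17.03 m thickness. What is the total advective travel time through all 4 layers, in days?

With flow normal to the layers, continuity requires the same specific discharge q through every layer.
Σ(b_i/K_i) = 4.00/17.3 + 2.68/1.39 + 4.97/6.56 + 5.38/28.1 = 3.108 d.
q = Δh / Σ(b_i/K_i) = 3.62 / 3.108 = 1.165 m/day.
In each layer the seepage velocity is v_i = q/n_i, so the layer transit time is t_i = b_i·n_i / q:
  layer 1 (weathered basalt): t_1 = 4.00 × 0.07 / 1.165 = 0.2404 d
  layer 2 (fine sand): t_2 = 2.68 × 0.21 / 1.165 = 0.4833 d
  layer 3 (karst limestone): t_3 = 4.97 × 0.11 / 1.165 = 0.4694 d
  layer 4 (medium sand): t_4 = 5.38 × 0.20 / 1.165 = 0.9239 d
Total t = Σ t_i = 2.117 days.

2.12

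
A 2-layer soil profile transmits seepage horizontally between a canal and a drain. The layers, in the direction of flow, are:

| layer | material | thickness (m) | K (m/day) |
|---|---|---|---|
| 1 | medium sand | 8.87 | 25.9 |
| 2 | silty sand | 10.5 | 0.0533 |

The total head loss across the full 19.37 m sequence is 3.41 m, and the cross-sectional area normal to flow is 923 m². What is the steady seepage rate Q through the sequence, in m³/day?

Flow is perpendicular to layering, so the layers act in series and the equivalent K is the thickness-weighted harmonic mean.
Total thickness L = 8.87 + 10.5 = 19.37 m.
Σ(b_i/K_i) = 8.87/25.9 + 10.5/0.0533 = 197.3 d.
K_eq = L / Σ(b_i/K_i) = 19.37 / 197.3 = 0.09816 m/day.
Q = K_eq · A · (Δh/L) = 0.09816 × 923 × (3.41/19.37) = 15.95 m³/day.

15.9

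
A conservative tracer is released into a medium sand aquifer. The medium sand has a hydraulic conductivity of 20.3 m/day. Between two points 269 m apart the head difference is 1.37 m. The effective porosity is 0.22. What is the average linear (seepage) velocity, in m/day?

0.470

Hydraulic gradient i = Δh / L = 1.37 / 269 = 0.005093.
Darcy flux q = K · i = 20.30 × 0.005093 = 0.1034 m/day.
Seepage velocity v = q / n_e = 0.1034 / 0.22 = 0.4699 m/day.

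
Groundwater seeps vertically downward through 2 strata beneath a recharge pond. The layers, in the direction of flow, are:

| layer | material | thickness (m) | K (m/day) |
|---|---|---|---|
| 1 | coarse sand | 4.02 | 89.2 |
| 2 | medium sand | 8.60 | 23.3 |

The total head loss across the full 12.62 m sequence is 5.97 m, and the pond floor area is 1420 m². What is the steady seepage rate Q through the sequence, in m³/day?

20500

Flow is perpendicular to layering, so the layers act in series and the equivalent K is the thickness-weighted harmonic mean.
Total thickness L = 4.02 + 8.60 = 12.62 m.
Σ(b_i/K_i) = 4.02/89.2 + 8.60/23.3 = 0.4142 d.
K_eq = L / Σ(b_i/K_i) = 12.62 / 0.4142 = 30.47 m/day.
Q = K_eq · A · (Δh/L) = 30.47 × 1420 × (5.97/12.62) = 20469 m³/day.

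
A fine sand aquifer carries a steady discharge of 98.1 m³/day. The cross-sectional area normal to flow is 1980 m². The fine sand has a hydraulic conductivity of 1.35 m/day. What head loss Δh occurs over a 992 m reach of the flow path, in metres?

36.4

From Q = K·A·i, i = Q / (K·A) = 98.1 / (1.350 × 1980) = 0.03670.
Head loss Δh = i · L = 0.03670 × 992 = 36.41 m.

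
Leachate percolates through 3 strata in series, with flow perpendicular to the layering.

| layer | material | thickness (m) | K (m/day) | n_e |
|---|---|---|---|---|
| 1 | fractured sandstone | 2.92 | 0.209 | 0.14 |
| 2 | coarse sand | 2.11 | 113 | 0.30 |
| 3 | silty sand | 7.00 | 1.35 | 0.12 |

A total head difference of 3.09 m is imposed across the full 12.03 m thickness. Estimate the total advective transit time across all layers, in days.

11.7

With flow normal to the layers, continuity requires the same specific discharge q through every layer.
Σ(b_i/K_i) = 2.92/0.209 + 2.11/113 + 7.00/1.35 = 19.18 d.
q = Δh / Σ(b_i/K_i) = 3.09 / 19.18 = 0.1611 m/day.
In each layer the seepage velocity is v_i = q/n_i, so the layer transit time is t_i = b_i·n_i / q:
  layer 1 (fractured sandstone): t_1 = 2.92 × 0.14 / 0.1611 = 2.537 d
  layer 2 (coarse sand): t_2 = 2.11 × 0.30 / 0.1611 = 3.928 d
  layer 3 (silty sand): t_3 = 7.00 × 0.12 / 0.1611 = 5.213 d
Total t = Σ t_i = 11.68 days.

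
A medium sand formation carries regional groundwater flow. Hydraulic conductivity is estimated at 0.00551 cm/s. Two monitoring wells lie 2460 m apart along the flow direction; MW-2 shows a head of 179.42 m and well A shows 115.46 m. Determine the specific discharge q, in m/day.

Convert K: 0.00551 cm/s × 864 = 4.761 m/day.
Hydraulic gradient i = (179.42 − 115.46) / 2460 = 63.96 / 2460 = 0.02600.
Specific discharge q = K · i = 4.761 × 0.02600 = 0.1238 m/day.

0.124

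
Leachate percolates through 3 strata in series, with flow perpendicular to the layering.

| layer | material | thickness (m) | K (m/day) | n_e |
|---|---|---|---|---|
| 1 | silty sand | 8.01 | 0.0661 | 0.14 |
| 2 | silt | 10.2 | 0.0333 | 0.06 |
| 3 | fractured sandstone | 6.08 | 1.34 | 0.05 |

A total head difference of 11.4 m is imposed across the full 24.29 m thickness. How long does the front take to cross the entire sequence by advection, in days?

77.2

With flow normal to the layers, continuity requires the same specific discharge q through every layer.
Σ(b_i/K_i) = 8.01/0.0661 + 10.2/0.0333 + 6.08/1.34 = 432.0 d.
q = Δh / Σ(b_i/K_i) = 11.4 / 432.0 = 0.02639 m/day.
In each layer the seepage velocity is v_i = q/n_i, so the layer transit time is t_i = b_i·n_i / q:
  layer 1 (silty sand): t_1 = 8.01 × 0.14 / 0.02639 = 42.50 d
  layer 2 (silt): t_2 = 10.2 × 0.06 / 0.02639 = 23.19 d
  layer 3 (fractured sandstone): t_3 = 6.08 × 0.05 / 0.02639 = 11.52 d
Total t = Σ t_i = 77.21 days.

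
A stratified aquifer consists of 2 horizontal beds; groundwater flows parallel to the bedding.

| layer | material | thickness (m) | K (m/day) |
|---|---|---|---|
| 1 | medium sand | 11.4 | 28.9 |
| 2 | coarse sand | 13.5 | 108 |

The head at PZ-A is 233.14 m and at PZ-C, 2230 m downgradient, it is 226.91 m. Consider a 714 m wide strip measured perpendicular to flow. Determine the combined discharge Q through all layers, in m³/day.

3570

Flow is parallel to layering, so each bed carries its own Darcy discharge and the transmissivities add.
Σ(K_i·b_i) = 28.9×11.4 + 108×13.5 = 1787 m²/day.
Hydraulic gradient i = (233.14 − 226.91) / 2230 = 6.23 / 2230 = 0.002794.
Q = Σ(K_i·b_i) · W · i = 1787 × 714 × 0.002794 = 3565 m³/day.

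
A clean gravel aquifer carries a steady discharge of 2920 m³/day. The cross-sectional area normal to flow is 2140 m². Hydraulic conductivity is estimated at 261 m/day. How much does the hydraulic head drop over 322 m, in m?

From Q = K·A·i, i = Q / (K·A) = 2920 / (261.0 × 2140) = 0.005228.
Head loss Δh = i · L = 0.005228 × 322 = 1.683 m.

1.68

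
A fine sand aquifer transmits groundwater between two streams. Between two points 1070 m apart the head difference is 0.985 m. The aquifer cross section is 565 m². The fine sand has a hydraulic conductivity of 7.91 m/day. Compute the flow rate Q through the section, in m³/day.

4.11

Hydraulic gradient i = Δh / L = 0.985 / 1070 = 0.0009206.
Darcy's law: Q = K · A · i = 7.910 × 565.0 × 0.0009206 = 4.114 m³/day.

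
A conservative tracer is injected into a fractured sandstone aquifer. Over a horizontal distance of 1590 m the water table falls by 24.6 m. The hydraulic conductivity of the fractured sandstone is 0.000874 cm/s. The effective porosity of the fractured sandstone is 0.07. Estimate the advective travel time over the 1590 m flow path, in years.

Convert K: 0.000874 cm/s × 864 = 0.7551 m/day.
Hydraulic gradient i = Δh / L = 24.6 / 1590 = 0.01547.
Darcy flux q = K · i = 0.7551 × 0.01547 = 0.01168 m/day.
Seepage velocity v = q / n_e = 0.01168 / 0.07 = 0.1669 m/day.
Travel time t = L / v = 1590 / 0.1669 = 9526 days = 26.08 years.

26.1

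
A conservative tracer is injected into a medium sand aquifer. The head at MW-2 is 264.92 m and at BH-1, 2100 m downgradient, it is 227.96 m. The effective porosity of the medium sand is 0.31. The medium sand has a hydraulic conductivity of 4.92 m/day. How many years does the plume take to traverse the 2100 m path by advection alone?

20.6

Hydraulic gradient i = (264.92 − 227.96) / 2100 = 36.96 / 2100 = 0.01760.
Darcy flux q = K · i = 4.920 × 0.01760 = 0.08659 m/day.
Seepage velocity v = q / n_e = 0.08659 / 0.31 = 0.2793 m/day.
Travel time t = L / v = 2100 / 0.2793 = 7518 days = 20.58 years.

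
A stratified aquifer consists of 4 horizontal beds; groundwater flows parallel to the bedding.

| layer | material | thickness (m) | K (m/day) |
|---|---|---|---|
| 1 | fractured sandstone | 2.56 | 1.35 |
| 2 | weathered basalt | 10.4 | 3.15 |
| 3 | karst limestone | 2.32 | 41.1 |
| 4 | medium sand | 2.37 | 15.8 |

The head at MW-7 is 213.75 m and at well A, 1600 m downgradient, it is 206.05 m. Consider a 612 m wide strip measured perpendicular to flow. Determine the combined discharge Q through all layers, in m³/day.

498

Flow is parallel to layering, so each bed carries its own Darcy discharge and the transmissivities add.
Σ(K_i·b_i) = 1.35×2.56 + 3.15×10.4 + 41.1×2.32 + 15.8×2.37 = 169.0 m²/day.
Hydraulic gradient i = (213.75 − 206.05) / 1600 = 7.7 / 1600 = 0.004812.
Q = Σ(K_i·b_i) · W · i = 169.0 × 612 × 0.004812 = 497.8 m³/day.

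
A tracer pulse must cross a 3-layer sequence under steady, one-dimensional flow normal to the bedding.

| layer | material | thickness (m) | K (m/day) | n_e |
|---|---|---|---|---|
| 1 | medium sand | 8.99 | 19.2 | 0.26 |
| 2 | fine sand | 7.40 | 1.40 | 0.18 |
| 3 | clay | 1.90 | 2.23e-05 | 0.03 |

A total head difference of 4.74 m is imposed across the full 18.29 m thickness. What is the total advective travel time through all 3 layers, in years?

With flow normal to the layers, continuity requires the same specific discharge q through every layer.
Σ(b_i/K_i) = 8.99/19.2 + 7.40/1.40 + 1.90/2.23e-05 = 85208 d.
q = Δh / Σ(b_i/K_i) = 4.74 / 85208 = 5.563e-05 m/day.
In each layer the seepage velocity is v_i = q/n_i, so the layer transit time is t_i = b_i·n_i / q:
  layer 1 (medium sand): t_1 = 8.99 × 0.26 / 5.563e-05 = 42018 d
  layer 2 (fine sand): t_2 = 7.40 × 0.18 / 5.563e-05 = 23944 d
  layer 3 (clay): t_3 = 1.90 × 0.03 / 5.563e-05 = 1025 d
Total t = Σ t_i = 66987 days = 183.4 years.

183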